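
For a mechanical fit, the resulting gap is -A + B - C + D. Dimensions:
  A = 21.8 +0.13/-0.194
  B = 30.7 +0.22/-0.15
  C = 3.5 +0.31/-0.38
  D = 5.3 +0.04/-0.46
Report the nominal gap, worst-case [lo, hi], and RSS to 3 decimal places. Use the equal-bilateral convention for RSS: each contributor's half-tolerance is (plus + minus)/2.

nominal=10.700 wc=[9.650,11.534] rss=0.492

Stack each dimension's contribution:
  -A: nom -21.800 → Σnom=-21.800; wc +0.194/-0.130 → slack +0.194/-0.130; half-tol=0.162, Σhalf²=0.026244
  +B: nom +30.700 → Σnom=8.900; wc +0.220/-0.150 → slack +0.414/-0.280; half-tol=0.185, Σhalf²=0.060469
  -C: nom -3.500 → Σnom=5.400; wc +0.380/-0.310 → slack +0.794/-0.590; half-tol=0.345, Σhalf²=0.179494
  +D: nom +5.300 → Σnom=10.700; wc +0.040/-0.460 → slack +0.834/-1.050; half-tol=0.250, Σhalf²=0.241994
Nominal = 10.700. Worst-case = [10.700 - 1.050, 10.700 + 0.834] = [9.650, 11.534]. RSS = √0.241994 = 0.492.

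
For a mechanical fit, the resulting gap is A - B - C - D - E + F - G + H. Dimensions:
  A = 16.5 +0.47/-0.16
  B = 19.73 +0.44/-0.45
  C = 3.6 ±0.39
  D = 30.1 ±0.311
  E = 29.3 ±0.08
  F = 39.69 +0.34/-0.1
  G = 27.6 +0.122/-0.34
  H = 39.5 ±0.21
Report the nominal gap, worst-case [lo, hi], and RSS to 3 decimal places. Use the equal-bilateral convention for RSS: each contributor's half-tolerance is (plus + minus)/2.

nominal=-14.640 wc=[-16.453,-12.049] rss=0.836

Stack each dimension's contribution:
  +A: nom +16.500 → Σnom=16.500; wc +0.470/-0.160 → slack +0.470/-0.160; half-tol=0.315, Σhalf²=0.099225
  -B: nom -19.730 → Σnom=-3.230; wc +0.450/-0.440 → slack +0.920/-0.600; half-tol=0.445, Σhalf²=0.297250
  -C: nom -3.600 → Σnom=-6.830; wc +0.390/-0.390 → slack +1.310/-0.990; half-tol=0.390, Σhalf²=0.449350
  -D: nom -30.100 → Σnom=-36.930; wc +0.311/-0.311 → slack +1.621/-1.301; half-tol=0.311, Σhalf²=0.546071
  -E: nom -29.300 → Σnom=-66.230; wc +0.080/-0.080 → slack +1.701/-1.381; half-tol=0.080, Σhalf²=0.552471
  +F: nom +39.690 → Σnom=-26.540; wc +0.340/-0.100 → slack +2.041/-1.481; half-tol=0.220, Σhalf²=0.600871
  -G: nom -27.600 → Σnom=-54.140; wc +0.340/-0.122 → slack +2.381/-1.603; half-tol=0.231, Σhalf²=0.654232
  +H: nom +39.500 → Σnom=-14.640; wc +0.210/-0.210 → slack +2.591/-1.813; half-tol=0.210, Σhalf²=0.698332
Nominal = -14.640. Worst-case = [-14.640 - 1.813, -14.640 + 2.591] = [-16.453, -12.049]. RSS = √0.698332 = 0.836.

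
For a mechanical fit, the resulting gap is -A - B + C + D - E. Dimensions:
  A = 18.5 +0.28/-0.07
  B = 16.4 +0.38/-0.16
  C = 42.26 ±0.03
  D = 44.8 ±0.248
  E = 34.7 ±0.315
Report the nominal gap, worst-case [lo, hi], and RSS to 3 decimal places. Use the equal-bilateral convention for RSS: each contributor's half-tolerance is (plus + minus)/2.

nominal=17.460 wc=[16.207,18.283] rss=0.515

Stack each dimension's contribution:
  -A: nom -18.500 → Σnom=-18.500; wc +0.070/-0.280 → slack +0.070/-0.280; half-tol=0.175, Σhalf²=0.030625
  -B: nom -16.400 → Σnom=-34.900; wc +0.160/-0.380 → slack +0.230/-0.660; half-tol=0.270, Σhalf²=0.103525
  +C: nom +42.260 → Σnom=7.360; wc +0.030/-0.030 → slack +0.260/-0.690; half-tol=0.030, Σhalf²=0.104425
  +D: nom +44.800 → Σnom=52.160; wc +0.248/-0.248 → slack +0.508/-0.938; half-tol=0.248, Σhalf²=0.165929
  -E: nom -34.700 → Σnom=17.460; wc +0.315/-0.315 → slack +0.823/-1.253; half-tol=0.315, Σhalf²=0.265154
Nominal = 17.460. Worst-case = [17.460 - 1.253, 17.460 + 0.823] = [16.207, 18.283]. RSS = √0.265154 = 0.515.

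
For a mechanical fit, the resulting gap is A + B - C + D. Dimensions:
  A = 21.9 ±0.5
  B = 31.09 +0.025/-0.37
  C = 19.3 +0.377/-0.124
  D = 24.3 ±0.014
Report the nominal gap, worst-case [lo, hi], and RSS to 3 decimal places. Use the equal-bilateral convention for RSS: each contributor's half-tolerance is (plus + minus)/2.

Stack each dimension's contribution:
  +A: nom +21.900 → Σnom=21.900; wc +0.500/-0.500 → slack +0.500/-0.500; half-tol=0.500, Σhalf²=0.250000
  +B: nom +31.090 → Σnom=52.990; wc +0.025/-0.370 → slack +0.525/-0.870; half-tol=0.198, Σhalf²=0.289006
  -C: nom -19.300 → Σnom=33.690; wc +0.124/-0.377 → slack +0.649/-1.247; half-tol=0.251, Σhalf²=0.351757
  +D: nom +24.300 → Σnom=57.990; wc +0.014/-0.014 → slack +0.663/-1.261; half-tol=0.014, Σhalf²=0.351953
Nominal = 57.990. Worst-case = [57.990 - 1.261, 57.990 + 0.663] = [56.729, 58.653]. RSS = √0.351953 = 0.593.

nominal=57.990 wc=[56.729,58.653] rss=0.593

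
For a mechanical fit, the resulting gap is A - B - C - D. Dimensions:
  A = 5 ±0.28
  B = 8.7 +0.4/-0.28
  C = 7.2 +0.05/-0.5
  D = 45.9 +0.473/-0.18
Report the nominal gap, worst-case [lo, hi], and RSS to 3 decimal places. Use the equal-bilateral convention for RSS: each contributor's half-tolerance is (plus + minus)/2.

nominal=-56.800 wc=[-58.003,-55.560] rss=0.613

Stack each dimension's contribution:
  +A: nom +5.000 → Σnom=5.000; wc +0.280/-0.280 → slack +0.280/-0.280; half-tol=0.280, Σhalf²=0.078400
  -B: nom -8.700 → Σnom=-3.700; wc +0.280/-0.400 → slack +0.560/-0.680; half-tol=0.340, Σhalf²=0.194000
  -C: nom -7.200 → Σnom=-10.900; wc +0.500/-0.050 → slack +1.060/-0.730; half-tol=0.275, Σhalf²=0.269625
  -D: nom -45.900 → Σnom=-56.800; wc +0.180/-0.473 → slack +1.240/-1.203; half-tol=0.327, Σhalf²=0.376227
Nominal = -56.800. Worst-case = [-56.800 - 1.203, -56.800 + 1.240] = [-58.003, -55.560]. RSS = √0.376227 = 0.613.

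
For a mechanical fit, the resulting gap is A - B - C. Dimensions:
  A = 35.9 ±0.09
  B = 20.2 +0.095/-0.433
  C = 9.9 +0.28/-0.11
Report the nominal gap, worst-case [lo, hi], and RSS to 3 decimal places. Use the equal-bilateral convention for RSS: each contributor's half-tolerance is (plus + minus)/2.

Stack each dimension's contribution:
  +A: nom +35.900 → Σnom=35.900; wc +0.090/-0.090 → slack +0.090/-0.090; half-tol=0.090, Σhalf²=0.008100
  -B: nom -20.200 → Σnom=15.700; wc +0.433/-0.095 → slack +0.523/-0.185; half-tol=0.264, Σhalf²=0.077796
  -C: nom -9.900 → Σnom=5.800; wc +0.110/-0.280 → slack +0.633/-0.465; half-tol=0.195, Σhalf²=0.115821
Nominal = 5.800. Worst-case = [5.800 - 0.465, 5.800 + 0.633] = [5.335, 6.433]. RSS = √0.115821 = 0.340.

nominal=5.800 wc=[5.335,6.433] rss=0.340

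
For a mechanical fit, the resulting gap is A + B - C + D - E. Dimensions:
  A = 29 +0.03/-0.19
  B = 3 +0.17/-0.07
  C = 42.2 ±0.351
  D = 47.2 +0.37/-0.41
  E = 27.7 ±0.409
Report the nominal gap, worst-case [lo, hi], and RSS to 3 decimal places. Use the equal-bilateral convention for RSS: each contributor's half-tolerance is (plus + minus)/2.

nominal=9.300 wc=[7.870,10.630] rss=0.685

Stack each dimension's contribution:
  +A: nom +29.000 → Σnom=29.000; wc +0.030/-0.190 → slack +0.030/-0.190; half-tol=0.110, Σhalf²=0.012100
  +B: nom +3.000 → Σnom=32.000; wc +0.170/-0.070 → slack +0.200/-0.260; half-tol=0.120, Σhalf²=0.026500
  -C: nom -42.200 → Σnom=-10.200; wc +0.351/-0.351 → slack +0.551/-0.611; half-tol=0.351, Σhalf²=0.149701
  +D: nom +47.200 → Σnom=37.000; wc +0.370/-0.410 → slack +0.921/-1.021; half-tol=0.390, Σhalf²=0.301801
  -E: nom -27.700 → Σnom=9.300; wc +0.409/-0.409 → slack +1.330/-1.430; half-tol=0.409, Σhalf²=0.469082
Nominal = 9.300. Worst-case = [9.300 - 1.430, 9.300 + 1.330] = [7.870, 10.630]. RSS = √0.469082 = 0.685.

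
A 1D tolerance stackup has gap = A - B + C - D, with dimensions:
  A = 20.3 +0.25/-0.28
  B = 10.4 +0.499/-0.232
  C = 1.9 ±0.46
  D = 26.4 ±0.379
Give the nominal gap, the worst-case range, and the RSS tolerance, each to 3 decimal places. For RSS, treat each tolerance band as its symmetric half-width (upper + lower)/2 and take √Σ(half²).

nominal=-14.600 wc=[-16.218,-13.279] rss=0.748

Stack each dimension's contribution:
  +A: nom +20.300 → Σnom=20.300; wc +0.250/-0.280 → slack +0.250/-0.280; half-tol=0.265, Σhalf²=0.070225
  -B: nom -10.400 → Σnom=9.900; wc +0.232/-0.499 → slack +0.482/-0.779; half-tol=0.365, Σhalf²=0.203815
  +C: nom +1.900 → Σnom=11.800; wc +0.460/-0.460 → slack +0.942/-1.239; half-tol=0.460, Σhalf²=0.415415
  -D: nom -26.400 → Σnom=-14.600; wc +0.379/-0.379 → slack +1.321/-1.618; half-tol=0.379, Σhalf²=0.559056
Nominal = -14.600. Worst-case = [-14.600 - 1.618, -14.600 + 1.321] = [-16.218, -13.279]. RSS = √0.559056 = 0.748.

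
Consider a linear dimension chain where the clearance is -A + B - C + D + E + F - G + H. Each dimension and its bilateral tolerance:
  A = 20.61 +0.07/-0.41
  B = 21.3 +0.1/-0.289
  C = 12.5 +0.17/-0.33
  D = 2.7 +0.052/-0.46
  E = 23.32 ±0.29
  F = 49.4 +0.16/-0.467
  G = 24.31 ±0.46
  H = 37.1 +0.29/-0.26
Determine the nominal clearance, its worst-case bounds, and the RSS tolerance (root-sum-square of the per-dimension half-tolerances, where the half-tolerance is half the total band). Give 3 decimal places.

Stack each dimension's contribution:
  -A: nom -20.610 → Σnom=-20.610; wc +0.410/-0.070 → slack +0.410/-0.070; half-tol=0.240, Σhalf²=0.057600
  +B: nom +21.300 → Σnom=0.690; wc +0.100/-0.289 → slack +0.510/-0.359; half-tol=0.195, Σhalf²=0.095430
  -C: nom -12.500 → Σnom=-11.810; wc +0.330/-0.170 → slack +0.840/-0.529; half-tol=0.250, Σhalf²=0.157930
  +D: nom +2.700 → Σnom=-9.110; wc +0.052/-0.460 → slack +0.892/-0.989; half-tol=0.256, Σhalf²=0.223466
  +E: nom +23.320 → Σnom=14.210; wc +0.290/-0.290 → slack +1.182/-1.279; half-tol=0.290, Σhalf²=0.307566
  +F: nom +49.400 → Σnom=63.610; wc +0.160/-0.467 → slack +1.342/-1.746; half-tol=0.314, Σhalf²=0.405849
  -G: nom -24.310 → Σnom=39.300; wc +0.460/-0.460 → slack +1.802/-2.206; half-tol=0.460, Σhalf²=0.617449
  +H: nom +37.100 → Σnom=76.400; wc +0.290/-0.260 → slack +2.092/-2.466; half-tol=0.275, Σhalf²=0.693074
Nominal = 76.400. Worst-case = [76.400 - 2.466, 76.400 + 2.092] = [73.934, 78.492]. RSS = √0.693074 = 0.833.

nominal=76.400 wc=[73.934,78.492] rss=0.833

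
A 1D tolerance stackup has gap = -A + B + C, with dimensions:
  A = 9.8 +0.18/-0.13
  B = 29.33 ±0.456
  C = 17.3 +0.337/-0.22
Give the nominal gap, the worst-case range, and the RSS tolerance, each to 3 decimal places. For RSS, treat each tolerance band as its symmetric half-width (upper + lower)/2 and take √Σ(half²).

nominal=36.830 wc=[35.974,37.753] rss=0.556

Stack each dimension's contribution:
  -A: nom -9.800 → Σnom=-9.800; wc +0.130/-0.180 → slack +0.130/-0.180; half-tol=0.155, Σhalf²=0.024025
  +B: nom +29.330 → Σnom=19.530; wc +0.456/-0.456 → slack +0.586/-0.636; half-tol=0.456, Σhalf²=0.231961
  +C: nom +17.300 → Σnom=36.830; wc +0.337/-0.220 → slack +0.923/-0.856; half-tol=0.279, Σhalf²=0.309523
Nominal = 36.830. Worst-case = [36.830 - 0.856, 36.830 + 0.923] = [35.974, 37.753]. RSS = √0.309523 = 0.556.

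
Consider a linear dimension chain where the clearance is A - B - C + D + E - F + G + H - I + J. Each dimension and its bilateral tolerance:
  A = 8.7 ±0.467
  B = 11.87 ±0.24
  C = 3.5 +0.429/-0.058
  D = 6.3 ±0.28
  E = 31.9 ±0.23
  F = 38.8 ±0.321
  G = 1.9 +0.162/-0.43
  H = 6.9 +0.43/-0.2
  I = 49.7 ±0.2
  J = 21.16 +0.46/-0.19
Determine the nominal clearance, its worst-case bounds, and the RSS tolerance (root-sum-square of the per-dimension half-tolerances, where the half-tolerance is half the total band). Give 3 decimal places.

Stack each dimension's contribution:
  +A: nom +8.700 → Σnom=8.700; wc +0.467/-0.467 → slack +0.467/-0.467; half-tol=0.467, Σhalf²=0.218089
  -B: nom -11.870 → Σnom=-3.170; wc +0.240/-0.240 → slack +0.707/-0.707; half-tol=0.240, Σhalf²=0.275689
  -C: nom -3.500 → Σnom=-6.670; wc +0.058/-0.429 → slack +0.765/-1.136; half-tol=0.243, Σhalf²=0.334981
  +D: nom +6.300 → Σnom=-0.370; wc +0.280/-0.280 → slack +1.045/-1.416; half-tol=0.280, Σhalf²=0.413381
  +E: nom +31.900 → Σnom=31.530; wc +0.230/-0.230 → slack +1.275/-1.646; half-tol=0.230, Σhalf²=0.466281
  -F: nom -38.800 → Σnom=-7.270; wc +0.321/-0.321 → slack +1.596/-1.967; half-tol=0.321, Σhalf²=0.569322
  +G: nom +1.900 → Σnom=-5.370; wc +0.162/-0.430 → slack +1.758/-2.397; half-tol=0.296, Σhalf²=0.656938
  +H: nom +6.900 → Σnom=1.530; wc +0.430/-0.200 → slack +2.188/-2.597; half-tol=0.315, Σhalf²=0.756163
  -I: nom -49.700 → Σnom=-48.170; wc +0.200/-0.200 → slack +2.388/-2.797; half-tol=0.200, Σhalf²=0.796163
  +J: nom +21.160 → Σnom=-27.010; wc +0.460/-0.190 → slack +2.848/-2.987; half-tol=0.325, Σhalf²=0.901788
Nominal = -27.010. Worst-case = [-27.010 - 2.987, -27.010 + 2.848] = [-29.997, -24.162]. RSS = √0.901788 = 0.950.

nominal=-27.010 wc=[-29.997,-24.162] rss=0.950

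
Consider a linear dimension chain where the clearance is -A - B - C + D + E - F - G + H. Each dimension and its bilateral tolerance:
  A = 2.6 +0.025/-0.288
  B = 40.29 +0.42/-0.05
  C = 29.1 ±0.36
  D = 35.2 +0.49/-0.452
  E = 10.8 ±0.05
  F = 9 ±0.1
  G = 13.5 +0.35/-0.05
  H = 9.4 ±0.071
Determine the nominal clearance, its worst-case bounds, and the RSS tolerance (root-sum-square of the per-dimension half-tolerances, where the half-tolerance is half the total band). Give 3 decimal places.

nominal=-39.090 wc=[-40.918,-37.631] rss=0.699

Stack each dimension's contribution:
  -A: nom -2.600 → Σnom=-2.600; wc +0.288/-0.025 → slack +0.288/-0.025; half-tol=0.157, Σhalf²=0.024492
  -B: nom -40.290 → Σnom=-42.890; wc +0.050/-0.420 → slack +0.338/-0.445; half-tol=0.235, Σhalf²=0.079717
  -C: nom -29.100 → Σnom=-71.990; wc +0.360/-0.360 → slack +0.698/-0.805; half-tol=0.360, Σhalf²=0.209317
  +D: nom +35.200 → Σnom=-36.790; wc +0.490/-0.452 → slack +1.188/-1.257; half-tol=0.471, Σhalf²=0.431158
  +E: nom +10.800 → Σnom=-25.990; wc +0.050/-0.050 → slack +1.238/-1.307; half-tol=0.050, Σhalf²=0.433658
  -F: nom -9.000 → Σnom=-34.990; wc +0.100/-0.100 → slack +1.338/-1.407; half-tol=0.100, Σhalf²=0.443658
  -G: nom -13.500 → Σnom=-48.490; wc +0.050/-0.350 → slack +1.388/-1.757; half-tol=0.200, Σhalf²=0.483658
  +H: nom +9.400 → Σnom=-39.090; wc +0.071/-0.071 → slack +1.459/-1.828; half-tol=0.071, Σhalf²=0.488699
Nominal = -39.090. Worst-case = [-39.090 - 1.828, -39.090 + 1.459] = [-40.918, -37.631]. RSS = √0.488699 = 0.699.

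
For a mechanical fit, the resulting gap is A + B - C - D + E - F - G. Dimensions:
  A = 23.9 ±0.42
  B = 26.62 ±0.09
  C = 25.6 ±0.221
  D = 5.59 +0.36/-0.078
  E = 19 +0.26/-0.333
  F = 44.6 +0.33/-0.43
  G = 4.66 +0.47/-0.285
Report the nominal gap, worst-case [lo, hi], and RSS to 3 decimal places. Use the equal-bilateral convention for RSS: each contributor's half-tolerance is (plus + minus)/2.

nominal=-10.930 wc=[-13.154,-9.146] rss=0.810

Stack each dimension's contribution:
  +A: nom +23.900 → Σnom=23.900; wc +0.420/-0.420 → slack +0.420/-0.420; half-tol=0.420, Σhalf²=0.176400
  +B: nom +26.620 → Σnom=50.520; wc +0.090/-0.090 → slack +0.510/-0.510; half-tol=0.090, Σhalf²=0.184500
  -C: nom -25.600 → Σnom=24.920; wc +0.221/-0.221 → slack +0.731/-0.731; half-tol=0.221, Σhalf²=0.233341
  -D: nom -5.590 → Σnom=19.330; wc +0.078/-0.360 → slack +0.809/-1.091; half-tol=0.219, Σhalf²=0.281302
  +E: nom +19.000 → Σnom=38.330; wc +0.260/-0.333 → slack +1.069/-1.424; half-tol=0.296, Σhalf²=0.369214
  -F: nom -44.600 → Σnom=-6.270; wc +0.430/-0.330 → slack +1.499/-1.754; half-tol=0.380, Σhalf²=0.513614
  -G: nom -4.660 → Σnom=-10.930; wc +0.285/-0.470 → slack +1.784/-2.224; half-tol=0.377, Σhalf²=0.656120
Nominal = -10.930. Worst-case = [-10.930 - 2.224, -10.930 + 1.784] = [-13.154, -9.146]. RSS = √0.656120 = 0.810.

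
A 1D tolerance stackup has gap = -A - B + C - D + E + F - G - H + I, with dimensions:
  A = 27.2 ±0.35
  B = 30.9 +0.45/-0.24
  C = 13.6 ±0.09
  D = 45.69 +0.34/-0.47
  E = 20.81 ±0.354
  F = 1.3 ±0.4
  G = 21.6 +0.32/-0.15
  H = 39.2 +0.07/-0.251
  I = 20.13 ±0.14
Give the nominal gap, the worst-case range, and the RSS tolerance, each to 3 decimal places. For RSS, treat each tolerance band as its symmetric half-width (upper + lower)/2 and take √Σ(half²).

Stack each dimension's contribution:
  -A: nom -27.200 → Σnom=-27.200; wc +0.350/-0.350 → slack +0.350/-0.350; half-tol=0.350, Σhalf²=0.122500
  -B: nom -30.900 → Σnom=-58.100; wc +0.240/-0.450 → slack +0.590/-0.800; half-tol=0.345, Σhalf²=0.241525
  +C: nom +13.600 → Σnom=-44.500; wc +0.090/-0.090 → slack +0.680/-0.890; half-tol=0.090, Σhalf²=0.249625
  -D: nom -45.690 → Σnom=-90.190; wc +0.470/-0.340 → slack +1.150/-1.230; half-tol=0.405, Σhalf²=0.413650
  +E: nom +20.810 → Σnom=-69.380; wc +0.354/-0.354 → slack +1.504/-1.584; half-tol=0.354, Σhalf²=0.538966
  +F: nom +1.300 → Σnom=-68.080; wc +0.400/-0.400 → slack +1.904/-1.984; half-tol=0.400, Σhalf²=0.698966
  -G: nom -21.600 → Σnom=-89.680; wc +0.150/-0.320 → slack +2.054/-2.304; half-tol=0.235, Σhalf²=0.754191
  -H: nom -39.200 → Σnom=-128.880; wc +0.251/-0.070 → slack +2.305/-2.374; half-tol=0.161, Σhalf²=0.779951
  +I: nom +20.130 → Σnom=-108.750; wc +0.140/-0.140 → slack +2.445/-2.514; half-tol=0.140, Σhalf²=0.799551
Nominal = -108.750. Worst-case = [-108.750 - 2.514, -108.750 + 2.445] = [-111.264, -106.305]. RSS = √0.799551 = 0.894.

nominal=-108.750 wc=[-111.264,-106.305] rss=0.894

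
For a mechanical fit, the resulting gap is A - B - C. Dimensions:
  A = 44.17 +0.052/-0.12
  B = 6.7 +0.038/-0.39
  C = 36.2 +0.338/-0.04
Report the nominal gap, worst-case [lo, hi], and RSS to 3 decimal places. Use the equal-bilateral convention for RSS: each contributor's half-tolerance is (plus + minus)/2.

nominal=1.270 wc=[0.774,1.752] rss=0.298

Stack each dimension's contribution:
  +A: nom +44.170 → Σnom=44.170; wc +0.052/-0.120 → slack +0.052/-0.120; half-tol=0.086, Σhalf²=0.007396
  -B: nom -6.700 → Σnom=37.470; wc +0.390/-0.038 → slack +0.442/-0.158; half-tol=0.214, Σhalf²=0.053192
  -C: nom -36.200 → Σnom=1.270; wc +0.040/-0.338 → slack +0.482/-0.496; half-tol=0.189, Σhalf²=0.088913
Nominal = 1.270. Worst-case = [1.270 - 0.496, 1.270 + 0.482] = [0.774, 1.752]. RSS = √0.088913 = 0.298.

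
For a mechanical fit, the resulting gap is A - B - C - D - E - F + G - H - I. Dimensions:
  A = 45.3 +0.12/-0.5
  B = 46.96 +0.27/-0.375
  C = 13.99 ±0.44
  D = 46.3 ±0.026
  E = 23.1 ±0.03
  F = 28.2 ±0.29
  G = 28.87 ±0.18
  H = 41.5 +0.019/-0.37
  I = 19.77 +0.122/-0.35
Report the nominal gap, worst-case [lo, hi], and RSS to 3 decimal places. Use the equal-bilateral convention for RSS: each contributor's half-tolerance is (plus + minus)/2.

Stack each dimension's contribution:
  +A: nom +45.300 → Σnom=45.300; wc +0.120/-0.500 → slack +0.120/-0.500; half-tol=0.310, Σhalf²=0.096100
  -B: nom -46.960 → Σnom=-1.660; wc +0.375/-0.270 → slack +0.495/-0.770; half-tol=0.323, Σhalf²=0.200106
  -C: nom -13.990 → Σnom=-15.650; wc +0.440/-0.440 → slack +0.935/-1.210; half-tol=0.440, Σhalf²=0.393706
  -D: nom -46.300 → Σnom=-61.950; wc +0.026/-0.026 → slack +0.961/-1.236; half-tol=0.026, Σhalf²=0.394382
  -E: nom -23.100 → Σnom=-85.050; wc +0.030/-0.030 → slack +0.991/-1.266; half-tol=0.030, Σhalf²=0.395282
  -F: nom -28.200 → Σnom=-113.250; wc +0.290/-0.290 → slack +1.281/-1.556; half-tol=0.290, Σhalf²=0.479382
  +G: nom +28.870 → Σnom=-84.380; wc +0.180/-0.180 → slack +1.461/-1.736; half-tol=0.180, Σhalf²=0.511782
  -H: nom -41.500 → Σnom=-125.880; wc +0.370/-0.019 → slack +1.831/-1.755; half-tol=0.195, Σhalf²=0.549613
  -I: nom -19.770 → Σnom=-145.650; wc +0.350/-0.122 → slack +2.181/-1.877; half-tol=0.236, Σhalf²=0.605309
Nominal = -145.650. Worst-case = [-145.650 - 1.877, -145.650 + 2.181] = [-147.527, -143.469]. RSS = √0.605309 = 0.778.

nominal=-145.650 wc=[-147.527,-143.469] rss=0.778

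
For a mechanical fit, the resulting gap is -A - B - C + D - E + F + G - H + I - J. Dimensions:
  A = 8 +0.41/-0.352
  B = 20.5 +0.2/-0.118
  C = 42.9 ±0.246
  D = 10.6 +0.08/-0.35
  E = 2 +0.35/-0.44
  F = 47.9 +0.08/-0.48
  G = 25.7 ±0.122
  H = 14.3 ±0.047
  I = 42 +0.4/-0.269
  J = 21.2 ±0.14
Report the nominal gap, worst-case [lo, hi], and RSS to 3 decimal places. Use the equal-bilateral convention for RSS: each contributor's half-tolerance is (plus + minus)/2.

Stack each dimension's contribution:
  -A: nom -8.000 → Σnom=-8.000; wc +0.352/-0.410 → slack +0.352/-0.410; half-tol=0.381, Σhalf²=0.145161
  -B: nom -20.500 → Σnom=-28.500; wc +0.118/-0.200 → slack +0.470/-0.610; half-tol=0.159, Σhalf²=0.170442
  -C: nom -42.900 → Σnom=-71.400; wc +0.246/-0.246 → slack +0.716/-0.856; half-tol=0.246, Σhalf²=0.230958
  +D: nom +10.600 → Σnom=-60.800; wc +0.080/-0.350 → slack +0.796/-1.206; half-tol=0.215, Σhalf²=0.277183
  -E: nom -2.000 → Σnom=-62.800; wc +0.440/-0.350 → slack +1.236/-1.556; half-tol=0.395, Σhalf²=0.433208
  +F: nom +47.900 → Σnom=-14.900; wc +0.080/-0.480 → slack +1.316/-2.036; half-tol=0.280, Σhalf²=0.511608
  +G: nom +25.700 → Σnom=10.800; wc +0.122/-0.122 → slack +1.438/-2.158; half-tol=0.122, Σhalf²=0.526492
  -H: nom -14.300 → Σnom=-3.500; wc +0.047/-0.047 → slack +1.485/-2.205; half-tol=0.047, Σhalf²=0.528701
  +I: nom +42.000 → Σnom=38.500; wc +0.400/-0.269 → slack +1.885/-2.474; half-tol=0.335, Σhalf²=0.640591
  -J: nom -21.200 → Σnom=17.300; wc +0.140/-0.140 → slack +2.025/-2.614; half-tol=0.140, Σhalf²=0.660191
Nominal = 17.300. Worst-case = [17.300 - 2.614, 17.300 + 2.025] = [14.686, 19.325]. RSS = √0.660191 = 0.813.

nominal=17.300 wc=[14.686,19.325] rss=0.813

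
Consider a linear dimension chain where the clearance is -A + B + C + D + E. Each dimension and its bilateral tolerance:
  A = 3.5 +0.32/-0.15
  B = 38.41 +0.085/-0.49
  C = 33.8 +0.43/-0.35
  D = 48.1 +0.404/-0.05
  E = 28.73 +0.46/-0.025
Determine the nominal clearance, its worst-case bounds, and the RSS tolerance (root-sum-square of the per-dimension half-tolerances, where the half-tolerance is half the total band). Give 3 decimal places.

nominal=145.540 wc=[144.305,147.069] rss=0.633

Stack each dimension's contribution:
  -A: nom -3.500 → Σnom=-3.500; wc +0.150/-0.320 → slack +0.150/-0.320; half-tol=0.235, Σhalf²=0.055225
  +B: nom +38.410 → Σnom=34.910; wc +0.085/-0.490 → slack +0.235/-0.810; half-tol=0.287, Σhalf²=0.137881
  +C: nom +33.800 → Σnom=68.710; wc +0.430/-0.350 → slack +0.665/-1.160; half-tol=0.390, Σhalf²=0.289981
  +D: nom +48.100 → Σnom=116.810; wc +0.404/-0.050 → slack +1.069/-1.210; half-tol=0.227, Σhalf²=0.341510
  +E: nom +28.730 → Σnom=145.540; wc +0.460/-0.025 → slack +1.529/-1.235; half-tol=0.243, Σhalf²=0.400316
Nominal = 145.540. Worst-case = [145.540 - 1.235, 145.540 + 1.529] = [144.305, 147.069]. RSS = √0.400316 = 0.633.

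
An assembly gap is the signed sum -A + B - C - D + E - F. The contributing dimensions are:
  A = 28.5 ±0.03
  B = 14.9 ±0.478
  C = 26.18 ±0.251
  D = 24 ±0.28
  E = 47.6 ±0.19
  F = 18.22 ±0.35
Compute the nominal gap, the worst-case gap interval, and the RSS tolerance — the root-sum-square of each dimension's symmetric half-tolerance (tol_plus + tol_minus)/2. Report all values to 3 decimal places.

nominal=-34.400 wc=[-35.979,-32.821] rss=0.728

Stack each dimension's contribution:
  -A: nom -28.500 → Σnom=-28.500; wc +0.030/-0.030 → slack +0.030/-0.030; half-tol=0.030, Σhalf²=0.000900
  +B: nom +14.900 → Σnom=-13.600; wc +0.478/-0.478 → slack +0.508/-0.508; half-tol=0.478, Σhalf²=0.229384
  -C: nom -26.180 → Σnom=-39.780; wc +0.251/-0.251 → slack +0.759/-0.759; half-tol=0.251, Σhalf²=0.292385
  -D: nom -24.000 → Σnom=-63.780; wc +0.280/-0.280 → slack +1.039/-1.039; half-tol=0.280, Σhalf²=0.370785
  +E: nom +47.600 → Σnom=-16.180; wc +0.190/-0.190 → slack +1.229/-1.229; half-tol=0.190, Σhalf²=0.406885
  -F: nom -18.220 → Σnom=-34.400; wc +0.350/-0.350 → slack +1.579/-1.579; half-tol=0.350, Σhalf²=0.529385
Nominal = -34.400. Worst-case = [-34.400 - 1.579, -34.400 + 1.579] = [-35.979, -32.821]. RSS = √0.529385 = 0.728.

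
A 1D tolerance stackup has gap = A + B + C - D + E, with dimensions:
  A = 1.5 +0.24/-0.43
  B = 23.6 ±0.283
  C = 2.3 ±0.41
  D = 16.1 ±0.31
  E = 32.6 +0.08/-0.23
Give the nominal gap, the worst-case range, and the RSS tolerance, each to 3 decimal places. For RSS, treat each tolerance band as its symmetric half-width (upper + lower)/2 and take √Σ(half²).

nominal=43.900 wc=[42.237,45.223] rss=0.693

Stack each dimension's contribution:
  +A: nom +1.500 → Σnom=1.500; wc +0.240/-0.430 → slack +0.240/-0.430; half-tol=0.335, Σhalf²=0.112225
  +B: nom +23.600 → Σnom=25.100; wc +0.283/-0.283 → slack +0.523/-0.713; half-tol=0.283, Σhalf²=0.192314
  +C: nom +2.300 → Σnom=27.400; wc +0.410/-0.410 → slack +0.933/-1.123; half-tol=0.410, Σhalf²=0.360414
  -D: nom -16.100 → Σnom=11.300; wc +0.310/-0.310 → slack +1.243/-1.433; half-tol=0.310, Σhalf²=0.456514
  +E: nom +32.600 → Σnom=43.900; wc +0.080/-0.230 → slack +1.323/-1.663; half-tol=0.155, Σhalf²=0.480539
Nominal = 43.900. Worst-case = [43.900 - 1.663, 43.900 + 1.323] = [42.237, 45.223]. RSS = √0.480539 = 0.693.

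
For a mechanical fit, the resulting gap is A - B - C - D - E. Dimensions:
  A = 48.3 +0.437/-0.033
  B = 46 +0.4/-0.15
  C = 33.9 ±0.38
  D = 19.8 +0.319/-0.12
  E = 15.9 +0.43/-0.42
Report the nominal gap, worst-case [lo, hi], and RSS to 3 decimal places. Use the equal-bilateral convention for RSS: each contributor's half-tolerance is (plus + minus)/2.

Stack each dimension's contribution:
  +A: nom +48.300 → Σnom=48.300; wc +0.437/-0.033 → slack +0.437/-0.033; half-tol=0.235, Σhalf²=0.055225
  -B: nom -46.000 → Σnom=2.300; wc +0.150/-0.400 → slack +0.587/-0.433; half-tol=0.275, Σhalf²=0.130850
  -C: nom -33.900 → Σnom=-31.600; wc +0.380/-0.380 → slack +0.967/-0.813; half-tol=0.380, Σhalf²=0.275250
  -D: nom -19.800 → Σnom=-51.400; wc +0.120/-0.319 → slack +1.087/-1.132; half-tol=0.220, Σhalf²=0.323430
  -E: nom -15.900 → Σnom=-67.300; wc +0.420/-0.430 → slack +1.507/-1.562; half-tol=0.425, Σhalf²=0.504055
Nominal = -67.300. Worst-case = [-67.300 - 1.562, -67.300 + 1.507] = [-68.862, -65.793]. RSS = √0.504055 = 0.710.

nominal=-67.300 wc=[-68.862,-65.793] rss=0.710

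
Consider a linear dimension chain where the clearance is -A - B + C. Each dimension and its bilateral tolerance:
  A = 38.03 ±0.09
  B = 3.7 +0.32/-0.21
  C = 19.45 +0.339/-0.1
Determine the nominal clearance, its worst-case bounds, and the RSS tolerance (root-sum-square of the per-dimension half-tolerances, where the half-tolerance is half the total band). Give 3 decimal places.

nominal=-22.280 wc=[-22.790,-21.641] rss=0.356

Stack each dimension's contribution:
  -A: nom -38.030 → Σnom=-38.030; wc +0.090/-0.090 → slack +0.090/-0.090; half-tol=0.090, Σhalf²=0.008100
  -B: nom -3.700 → Σnom=-41.730; wc +0.210/-0.320 → slack +0.300/-0.410; half-tol=0.265, Σhalf²=0.078325
  +C: nom +19.450 → Σnom=-22.280; wc +0.339/-0.100 → slack +0.639/-0.510; half-tol=0.220, Σhalf²=0.126505
Nominal = -22.280. Worst-case = [-22.280 - 0.510, -22.280 + 0.639] = [-22.790, -21.641]. RSS = √0.126505 = 0.356.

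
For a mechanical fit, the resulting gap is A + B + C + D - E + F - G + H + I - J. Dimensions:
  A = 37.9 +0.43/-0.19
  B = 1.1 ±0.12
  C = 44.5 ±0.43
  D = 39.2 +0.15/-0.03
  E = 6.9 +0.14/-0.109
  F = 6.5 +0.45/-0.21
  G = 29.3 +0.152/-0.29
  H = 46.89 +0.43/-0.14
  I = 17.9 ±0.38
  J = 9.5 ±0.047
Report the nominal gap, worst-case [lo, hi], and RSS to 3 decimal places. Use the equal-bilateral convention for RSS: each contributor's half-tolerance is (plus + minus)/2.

Stack each dimension's contribution:
  +A: nom +37.900 → Σnom=37.900; wc +0.430/-0.190 → slack +0.430/-0.190; half-tol=0.310, Σhalf²=0.096100
  +B: nom +1.100 → Σnom=39.000; wc +0.120/-0.120 → slack +0.550/-0.310; half-tol=0.120, Σhalf²=0.110500
  +C: nom +44.500 → Σnom=83.500; wc +0.430/-0.430 → slack +0.980/-0.740; half-tol=0.430, Σhalf²=0.295400
  +D: nom +39.200 → Σnom=122.700; wc +0.150/-0.030 → slack +1.130/-0.770; half-tol=0.090, Σhalf²=0.303500
  -E: nom -6.900 → Σnom=115.800; wc +0.109/-0.140 → slack +1.239/-0.910; half-tol=0.124, Σhalf²=0.319000
  +F: nom +6.500 → Σnom=122.300; wc +0.450/-0.210 → slack +1.689/-1.120; half-tol=0.330, Σhalf²=0.427900
  -G: nom -29.300 → Σnom=93.000; wc +0.290/-0.152 → slack +1.979/-1.272; half-tol=0.221, Σhalf²=0.476741
  +H: nom +46.890 → Σnom=139.890; wc +0.430/-0.140 → slack +2.409/-1.412; half-tol=0.285, Σhalf²=0.557966
  +I: nom +17.900 → Σnom=157.790; wc +0.380/-0.380 → slack +2.789/-1.792; half-tol=0.380, Σhalf²=0.702366
  -J: nom -9.500 → Σnom=148.290; wc +0.047/-0.047 → slack +2.836/-1.839; half-tol=0.047, Σhalf²=0.704575
Nominal = 148.290. Worst-case = [148.290 - 1.839, 148.290 + 2.836] = [146.451, 151.126]. RSS = √0.704575 = 0.839.

nominal=148.290 wc=[146.451,151.126] rss=0.839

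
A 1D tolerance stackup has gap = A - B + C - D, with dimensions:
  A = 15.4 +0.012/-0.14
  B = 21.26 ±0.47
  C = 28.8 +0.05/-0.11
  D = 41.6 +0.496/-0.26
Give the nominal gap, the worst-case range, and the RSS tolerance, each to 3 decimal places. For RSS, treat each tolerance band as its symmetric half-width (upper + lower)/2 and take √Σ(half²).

Stack each dimension's contribution:
  +A: nom +15.400 → Σnom=15.400; wc +0.012/-0.140 → slack +0.012/-0.140; half-tol=0.076, Σhalf²=0.005776
  -B: nom -21.260 → Σnom=-5.860; wc +0.470/-0.470 → slack +0.482/-0.610; half-tol=0.470, Σhalf²=0.226676
  +C: nom +28.800 → Σnom=22.940; wc +0.050/-0.110 → slack +0.532/-0.720; half-tol=0.080, Σhalf²=0.233076
  -D: nom -41.600 → Σnom=-18.660; wc +0.260/-0.496 → slack +0.792/-1.216; half-tol=0.378, Σhalf²=0.375960
Nominal = -18.660. Worst-case = [-18.660 - 1.216, -18.660 + 0.792] = [-19.876, -17.868]. RSS = √0.375960 = 0.613.

nominal=-18.660 wc=[-19.876,-17.868] rss=0.613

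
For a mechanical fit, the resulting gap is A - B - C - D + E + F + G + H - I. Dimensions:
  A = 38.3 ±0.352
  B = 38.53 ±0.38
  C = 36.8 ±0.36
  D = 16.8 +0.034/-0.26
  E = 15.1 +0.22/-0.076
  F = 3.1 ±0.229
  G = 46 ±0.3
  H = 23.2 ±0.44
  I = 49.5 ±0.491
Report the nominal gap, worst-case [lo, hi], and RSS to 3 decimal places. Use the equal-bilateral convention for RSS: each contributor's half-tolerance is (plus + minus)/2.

nominal=-15.930 wc=[-18.592,-12.898] rss=1.009

Stack each dimension's contribution:
  +A: nom +38.300 → Σnom=38.300; wc +0.352/-0.352 → slack +0.352/-0.352; half-tol=0.352, Σhalf²=0.123904
  -B: nom -38.530 → Σnom=-0.230; wc +0.380/-0.380 → slack +0.732/-0.732; half-tol=0.380, Σhalf²=0.268304
  -C: nom -36.800 → Σnom=-37.030; wc +0.360/-0.360 → slack +1.092/-1.092; half-tol=0.360, Σhalf²=0.397904
  -D: nom -16.800 → Σnom=-53.830; wc +0.260/-0.034 → slack +1.352/-1.126; half-tol=0.147, Σhalf²=0.419513
  +E: nom +15.100 → Σnom=-38.730; wc +0.220/-0.076 → slack +1.572/-1.202; half-tol=0.148, Σhalf²=0.441417
  +F: nom +3.100 → Σnom=-35.630; wc +0.229/-0.229 → slack +1.801/-1.431; half-tol=0.229, Σhalf²=0.493858
  +G: nom +46.000 → Σnom=10.370; wc +0.300/-0.300 → slack +2.101/-1.731; half-tol=0.300, Σhalf²=0.583858
  +H: nom +23.200 → Σnom=33.570; wc +0.440/-0.440 → slack +2.541/-2.171; half-tol=0.440, Σhalf²=0.777458
  -I: nom -49.500 → Σnom=-15.930; wc +0.491/-0.491 → slack +3.032/-2.662; half-tol=0.491, Σhalf²=1.018539
Nominal = -15.930. Worst-case = [-15.930 - 2.662, -15.930 + 3.032] = [-18.592, -12.898]. RSS = √1.018539 = 1.009.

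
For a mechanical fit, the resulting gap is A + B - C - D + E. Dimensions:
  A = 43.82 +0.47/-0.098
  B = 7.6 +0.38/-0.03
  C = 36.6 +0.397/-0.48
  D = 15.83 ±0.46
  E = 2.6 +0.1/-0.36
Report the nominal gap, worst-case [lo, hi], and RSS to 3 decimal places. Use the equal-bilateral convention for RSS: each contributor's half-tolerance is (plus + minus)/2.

Stack each dimension's contribution:
  +A: nom +43.820 → Σnom=43.820; wc +0.470/-0.098 → slack +0.470/-0.098; half-tol=0.284, Σhalf²=0.080656
  +B: nom +7.600 → Σnom=51.420; wc +0.380/-0.030 → slack +0.850/-0.128; half-tol=0.205, Σhalf²=0.122681
  -C: nom -36.600 → Σnom=14.820; wc +0.480/-0.397 → slack +1.330/-0.525; half-tol=0.439, Σhalf²=0.314963
  -D: nom -15.830 → Σnom=-1.010; wc +0.460/-0.460 → slack +1.790/-0.985; half-tol=0.460, Σhalf²=0.526563
  +E: nom +2.600 → Σnom=1.590; wc +0.100/-0.360 → slack +1.890/-1.345; half-tol=0.230, Σhalf²=0.579463
Nominal = 1.590. Worst-case = [1.590 - 1.345, 1.590 + 1.890] = [0.245, 3.480]. RSS = √0.579463 = 0.761.

nominal=1.590 wc=[0.245,3.480] rss=0.761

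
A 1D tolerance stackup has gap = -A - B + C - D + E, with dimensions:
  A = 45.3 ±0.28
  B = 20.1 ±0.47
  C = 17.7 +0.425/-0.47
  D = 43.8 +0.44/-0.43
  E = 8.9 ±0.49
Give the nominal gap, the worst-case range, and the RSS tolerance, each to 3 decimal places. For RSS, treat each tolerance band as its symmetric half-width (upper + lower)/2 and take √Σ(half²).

nominal=-82.600 wc=[-84.750,-80.505] rss=0.964

Stack each dimension's contribution:
  -A: nom -45.300 → Σnom=-45.300; wc +0.280/-0.280 → slack +0.280/-0.280; half-tol=0.280, Σhalf²=0.078400
  -B: nom -20.100 → Σnom=-65.400; wc +0.470/-0.470 → slack +0.750/-0.750; half-tol=0.470, Σhalf²=0.299300
  +C: nom +17.700 → Σnom=-47.700; wc +0.425/-0.470 → slack +1.175/-1.220; half-tol=0.448, Σhalf²=0.499556
  -D: nom -43.800 → Σnom=-91.500; wc +0.430/-0.440 → slack +1.605/-1.660; half-tol=0.435, Σhalf²=0.688781
  +E: nom +8.900 → Σnom=-82.600; wc +0.490/-0.490 → slack +2.095/-2.150; half-tol=0.490, Σhalf²=0.928881
Nominal = -82.600. Worst-case = [-82.600 - 2.150, -82.600 + 2.095] = [-84.750, -80.505]. RSS = √0.928881 = 0.964.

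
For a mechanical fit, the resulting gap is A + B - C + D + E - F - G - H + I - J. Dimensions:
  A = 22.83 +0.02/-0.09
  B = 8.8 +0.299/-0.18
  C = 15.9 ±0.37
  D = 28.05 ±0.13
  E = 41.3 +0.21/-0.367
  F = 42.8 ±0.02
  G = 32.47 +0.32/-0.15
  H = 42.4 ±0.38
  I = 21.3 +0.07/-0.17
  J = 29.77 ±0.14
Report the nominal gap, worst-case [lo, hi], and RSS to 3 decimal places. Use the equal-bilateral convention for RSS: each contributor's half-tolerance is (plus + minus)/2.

Stack each dimension's contribution:
  +A: nom +22.830 → Σnom=22.830; wc +0.020/-0.090 → slack +0.020/-0.090; half-tol=0.055, Σhalf²=0.003025
  +B: nom +8.800 → Σnom=31.630; wc +0.299/-0.180 → slack +0.319/-0.270; half-tol=0.239, Σhalf²=0.060385
  -C: nom -15.900 → Σnom=15.730; wc +0.370/-0.370 → slack +0.689/-0.640; half-tol=0.370, Σhalf²=0.197285
  +D: nom +28.050 → Σnom=43.780; wc +0.130/-0.130 → slack +0.819/-0.770; half-tol=0.130, Σhalf²=0.214185
  +E: nom +41.300 → Σnom=85.080; wc +0.210/-0.367 → slack +1.029/-1.137; half-tol=0.288, Σhalf²=0.297418
  -F: nom -42.800 → Σnom=42.280; wc +0.020/-0.020 → slack +1.049/-1.157; half-tol=0.020, Σhalf²=0.297818
  -G: nom -32.470 → Σnom=9.810; wc +0.150/-0.320 → slack +1.199/-1.477; half-tol=0.235, Σhalf²=0.353043
  -H: nom -42.400 → Σnom=-32.590; wc +0.380/-0.380 → slack +1.579/-1.857; half-tol=0.380, Σhalf²=0.497443
  +I: nom +21.300 → Σnom=-11.290; wc +0.070/-0.170 → slack +1.649/-2.027; half-tol=0.120, Σhalf²=0.511842
  -J: nom -29.770 → Σnom=-41.060; wc +0.140/-0.140 → slack +1.789/-2.167; half-tol=0.140, Σhalf²=0.531442
Nominal = -41.060. Worst-case = [-41.060 - 2.167, -41.060 + 1.789] = [-43.227, -39.271]. RSS = √0.531442 = 0.729.

nominal=-41.060 wc=[-43.227,-39.271] rss=0.729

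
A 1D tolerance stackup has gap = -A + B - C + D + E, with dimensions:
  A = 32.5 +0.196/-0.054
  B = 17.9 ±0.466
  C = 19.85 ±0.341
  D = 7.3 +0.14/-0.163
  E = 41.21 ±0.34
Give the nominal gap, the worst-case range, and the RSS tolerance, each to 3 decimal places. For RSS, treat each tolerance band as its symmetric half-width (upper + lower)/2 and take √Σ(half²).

nominal=14.060 wc=[12.554,15.401] rss=0.698

Stack each dimension's contribution:
  -A: nom -32.500 → Σnom=-32.500; wc +0.054/-0.196 → slack +0.054/-0.196; half-tol=0.125, Σhalf²=0.015625
  +B: nom +17.900 → Σnom=-14.600; wc +0.466/-0.466 → slack +0.520/-0.662; half-tol=0.466, Σhalf²=0.232781
  -C: nom -19.850 → Σnom=-34.450; wc +0.341/-0.341 → slack +0.861/-1.003; half-tol=0.341, Σhalf²=0.349062
  +D: nom +7.300 → Σnom=-27.150; wc +0.140/-0.163 → slack +1.001/-1.166; half-tol=0.152, Σhalf²=0.372014
  +E: nom +41.210 → Σnom=14.060; wc +0.340/-0.340 → slack +1.341/-1.506; half-tol=0.340, Σhalf²=0.487614
Nominal = 14.060. Worst-case = [14.060 - 1.506, 14.060 + 1.341] = [12.554, 15.401]. RSS = √0.487614 = 0.698.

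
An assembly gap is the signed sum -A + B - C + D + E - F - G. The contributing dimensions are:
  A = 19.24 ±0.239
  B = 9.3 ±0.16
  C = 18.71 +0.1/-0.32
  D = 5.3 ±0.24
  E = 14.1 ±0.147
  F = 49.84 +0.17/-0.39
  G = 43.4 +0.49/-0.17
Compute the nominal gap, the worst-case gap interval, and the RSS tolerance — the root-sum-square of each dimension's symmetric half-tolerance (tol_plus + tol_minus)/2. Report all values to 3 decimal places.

nominal=-102.490 wc=[-104.036,-100.824] rss=0.627

Stack each dimension's contribution:
  -A: nom -19.240 → Σnom=-19.240; wc +0.239/-0.239 → slack +0.239/-0.239; half-tol=0.239, Σhalf²=0.057121
  +B: nom +9.300 → Σnom=-9.940; wc +0.160/-0.160 → slack +0.399/-0.399; half-tol=0.160, Σhalf²=0.082721
  -C: nom -18.710 → Σnom=-28.650; wc +0.320/-0.100 → slack +0.719/-0.499; half-tol=0.210, Σhalf²=0.126821
  +D: nom +5.300 → Σnom=-23.350; wc +0.240/-0.240 → slack +0.959/-0.739; half-tol=0.240, Σhalf²=0.184421
  +E: nom +14.100 → Σnom=-9.250; wc +0.147/-0.147 → slack +1.106/-0.886; half-tol=0.147, Σhalf²=0.206030
  -F: nom -49.840 → Σnom=-59.090; wc +0.390/-0.170 → slack +1.496/-1.056; half-tol=0.280, Σhalf²=0.284430
  -G: nom -43.400 → Σnom=-102.490; wc +0.170/-0.490 → slack +1.666/-1.546; half-tol=0.330, Σhalf²=0.393330
Nominal = -102.490. Worst-case = [-102.490 - 1.546, -102.490 + 1.666] = [-104.036, -100.824]. RSS = √0.393330 = 0.627.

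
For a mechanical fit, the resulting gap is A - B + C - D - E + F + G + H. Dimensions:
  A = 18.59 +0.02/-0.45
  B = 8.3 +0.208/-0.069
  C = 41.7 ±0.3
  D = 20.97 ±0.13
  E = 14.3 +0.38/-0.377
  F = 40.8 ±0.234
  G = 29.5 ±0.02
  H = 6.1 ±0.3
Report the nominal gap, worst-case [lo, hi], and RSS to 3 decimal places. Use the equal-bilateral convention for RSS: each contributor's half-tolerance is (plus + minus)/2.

nominal=93.120 wc=[91.098,94.570] rss=0.685

Stack each dimension's contribution:
  +A: nom +18.590 → Σnom=18.590; wc +0.020/-0.450 → slack +0.020/-0.450; half-tol=0.235, Σhalf²=0.055225
  -B: nom -8.300 → Σnom=10.290; wc +0.069/-0.208 → slack +0.089/-0.658; half-tol=0.139, Σhalf²=0.074407
  +C: nom +41.700 → Σnom=51.990; wc +0.300/-0.300 → slack +0.389/-0.958; half-tol=0.300, Σhalf²=0.164407
  -D: nom -20.970 → Σnom=31.020; wc +0.130/-0.130 → slack +0.519/-1.088; half-tol=0.130, Σhalf²=0.181307
  -E: nom -14.300 → Σnom=16.720; wc +0.377/-0.380 → slack +0.896/-1.468; half-tol=0.379, Σhalf²=0.324570
  +F: nom +40.800 → Σnom=57.520; wc +0.234/-0.234 → slack +1.130/-1.702; half-tol=0.234, Σhalf²=0.379326
  +G: nom +29.500 → Σnom=87.020; wc +0.020/-0.020 → slack +1.150/-1.722; half-tol=0.020, Σhalf²=0.379726
  +H: nom +6.100 → Σnom=93.120; wc +0.300/-0.300 → slack +1.450/-2.022; half-tol=0.300, Σhalf²=0.469726
Nominal = 93.120. Worst-case = [93.120 - 2.022, 93.120 + 1.450] = [91.098, 94.570]. RSS = √0.469726 = 0.685.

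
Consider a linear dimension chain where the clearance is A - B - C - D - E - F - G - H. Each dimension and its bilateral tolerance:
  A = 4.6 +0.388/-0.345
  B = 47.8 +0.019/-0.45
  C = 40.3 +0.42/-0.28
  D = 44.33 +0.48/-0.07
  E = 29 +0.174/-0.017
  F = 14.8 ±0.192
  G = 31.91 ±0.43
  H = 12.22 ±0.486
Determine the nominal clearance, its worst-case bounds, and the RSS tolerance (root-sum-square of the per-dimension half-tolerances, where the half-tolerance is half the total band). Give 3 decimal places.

Stack each dimension's contribution:
  +A: nom +4.600 → Σnom=4.600; wc +0.388/-0.345 → slack +0.388/-0.345; half-tol=0.366, Σhalf²=0.134322
  -B: nom -47.800 → Σnom=-43.200; wc +0.450/-0.019 → slack +0.838/-0.364; half-tol=0.235, Σhalf²=0.189312
  -C: nom -40.300 → Σnom=-83.500; wc +0.280/-0.420 → slack +1.118/-0.784; half-tol=0.350, Σhalf²=0.311812
  -D: nom -44.330 → Σnom=-127.830; wc +0.070/-0.480 → slack +1.188/-1.264; half-tol=0.275, Σhalf²=0.387437
  -E: nom -29.000 → Σnom=-156.830; wc +0.017/-0.174 → slack +1.205/-1.438; half-tol=0.096, Σhalf²=0.396558
  -F: nom -14.800 → Σnom=-171.630; wc +0.192/-0.192 → slack +1.397/-1.630; half-tol=0.192, Σhalf²=0.433422
  -G: nom -31.910 → Σnom=-203.540; wc +0.430/-0.430 → slack +1.827/-2.060; half-tol=0.430, Σhalf²=0.618322
  -H: nom -12.220 → Σnom=-215.760; wc +0.486/-0.486 → slack +2.313/-2.546; half-tol=0.486, Σhalf²=0.854518
Nominal = -215.760. Worst-case = [-215.760 - 2.546, -215.760 + 2.313] = [-218.306, -213.447]. RSS = √0.854518 = 0.924.

nominal=-215.760 wc=[-218.306,-213.447] rss=0.924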